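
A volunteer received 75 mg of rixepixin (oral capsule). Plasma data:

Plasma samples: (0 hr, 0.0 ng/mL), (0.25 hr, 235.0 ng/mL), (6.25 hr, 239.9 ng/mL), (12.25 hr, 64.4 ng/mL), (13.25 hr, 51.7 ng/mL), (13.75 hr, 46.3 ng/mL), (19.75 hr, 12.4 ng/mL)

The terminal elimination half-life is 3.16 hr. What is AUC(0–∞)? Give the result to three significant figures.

Trapezoidal AUC_0→19.75:
  [0→0.25]: (0.0+235.0)/2 × 0.25 = 29.375
  [0.25→6.25]: (235.0+239.9)/2 × 6 = 1424.7
  [6.25→12.25]: (239.9+64.4)/2 × 6 = 912.9
  [12.25→13.25]: (64.4+51.7)/2 × 1 = 58.05
  [13.25→13.75]: (51.7+46.3)/2 × 0.5 = 24.5
  [13.75→19.75]: (46.3+12.4)/2 × 6 = 176.1
  Sum = 2625.625 ng/mL·hr
k_e = ln2 / t½ = 0.693147 / 3.16 = 0.2194 hr^-1
Extrapolated tail: C_last / k_e = 12.4 / 0.2194 = 56.518
AUC_0→∞ = 2625.625 + 56.518 = 2682.143 ng/mL·hr

AUC = 2680 ng/mL·hr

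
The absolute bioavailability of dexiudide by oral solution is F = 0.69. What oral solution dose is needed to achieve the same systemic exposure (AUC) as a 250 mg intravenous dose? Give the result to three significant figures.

For equal systemic exposure: F × D_ev = D_iv
D_ev = D_iv / F = 250 / 0.69 = 362.319 mg

D_oral = 362 mg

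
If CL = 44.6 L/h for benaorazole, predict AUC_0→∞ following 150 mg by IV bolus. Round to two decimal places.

AUC = 3.36 mg/L·h

AUC_0→∞ = Dose_iv / CL
        = 150 / 44.6 = 3.36323 mg/L·h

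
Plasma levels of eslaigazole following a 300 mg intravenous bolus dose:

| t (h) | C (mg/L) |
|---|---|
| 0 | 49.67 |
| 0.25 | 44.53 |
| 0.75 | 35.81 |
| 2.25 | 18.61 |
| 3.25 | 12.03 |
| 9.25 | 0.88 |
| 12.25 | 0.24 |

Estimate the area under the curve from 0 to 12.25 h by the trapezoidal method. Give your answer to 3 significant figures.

Trapezoidal AUC_0→12.25:
  [0→0.25]: (49.67+44.53)/2 × 0.25 = 11.775
  [0.25→0.75]: (44.53+35.81)/2 × 0.5 = 20.085
  [0.75→2.25]: (35.81+18.61)/2 × 1.5 = 40.815
  [2.25→3.25]: (18.61+12.03)/2 × 1 = 15.32
  [3.25→9.25]: (12.03+0.88)/2 × 6 = 38.73
  [9.25→12.25]: (0.88+0.24)/2 × 3 = 1.68
  Sum = 128.405 mg/L·h

AUC = 128 mg/L·h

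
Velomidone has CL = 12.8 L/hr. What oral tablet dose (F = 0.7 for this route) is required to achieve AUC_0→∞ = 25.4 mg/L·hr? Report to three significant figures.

Dose = CL × AUC_0→∞ / F
     = 12.8 × 25.4 / 0.7 = 464.457 mg

Dose = 464 mg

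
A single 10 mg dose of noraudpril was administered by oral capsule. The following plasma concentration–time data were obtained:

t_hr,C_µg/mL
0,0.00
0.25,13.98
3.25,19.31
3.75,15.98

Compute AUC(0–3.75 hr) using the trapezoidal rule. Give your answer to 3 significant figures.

AUC = 60.5 µg/mL·hr

Trapezoidal AUC_0→3.75:
  [0→0.25]: (0.00+13.98)/2 × 0.25 = 1.7475
  [0.25→3.25]: (13.98+19.31)/2 × 3 = 49.935
  [3.25→3.75]: (19.31+15.98)/2 × 0.5 = 8.8225
  Sum = 60.505 µg/mL·hr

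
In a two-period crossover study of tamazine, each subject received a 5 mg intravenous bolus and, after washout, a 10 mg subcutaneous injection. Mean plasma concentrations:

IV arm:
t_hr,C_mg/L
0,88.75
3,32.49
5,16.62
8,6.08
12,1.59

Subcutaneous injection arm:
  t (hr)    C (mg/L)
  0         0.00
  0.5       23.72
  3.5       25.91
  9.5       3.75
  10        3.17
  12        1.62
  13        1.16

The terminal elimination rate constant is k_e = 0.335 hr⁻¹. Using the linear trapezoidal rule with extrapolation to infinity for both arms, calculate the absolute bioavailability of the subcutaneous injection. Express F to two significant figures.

Trapezoidal AUC_0→12 (IV):
  [0→3]: (88.75+32.49)/2 × 3 = 181.86
  [3→5]: (32.49+16.62)/2 × 2 = 49.11
  [5→8]: (16.62+6.08)/2 × 3 = 34.05
  [8→12]: (6.08+1.59)/2 × 4 = 15.34
  Sum = 280.36 mg/L·hr
IV tail: 1.59/0.335 = 4.746; AUC_iv,0→∞ = 280.36 + 4.746 = 285.106 mg/L·hr
Trapezoidal AUC_0→13 (subcutaneous injection):
  [0→0.5]: (0.00+23.72)/2 × 0.5 = 5.93
  [0.5→3.5]: (23.72+25.91)/2 × 3 = 74.445
  [3.5→9.5]: (25.91+3.75)/2 × 6 = 88.98
  [9.5→10]: (3.75+3.17)/2 × 0.5 = 1.73
  [10→12]: (3.17+1.62)/2 × 2 = 4.79
  [12→13]: (1.62+1.16)/2 × 1 = 1.39
  Sum = 177.265 mg/L·hr
subcutaneous injection tail: 1.16/0.335 = 3.463; AUC_ev,0→∞ = 177.265 + 3.463 = 180.728 mg/L·hr
F = (AUC_ev/D_ev)/(AUC_iv/D_iv) = (180.728/10)/(285.106/5) = 18.0728/57.0212 = 0.3169

F = 0.32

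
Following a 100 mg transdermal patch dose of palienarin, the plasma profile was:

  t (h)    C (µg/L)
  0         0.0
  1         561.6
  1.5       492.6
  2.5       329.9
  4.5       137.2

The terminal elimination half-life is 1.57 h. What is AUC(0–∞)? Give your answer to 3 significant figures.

Trapezoidal AUC_0→4.5:
  [0→1]: (0.0+561.6)/2 × 1 = 280.8
  [1→1.5]: (561.6+492.6)/2 × 0.5 = 263.55
  [1.5→2.5]: (492.6+329.9)/2 × 1 = 411.25
  [2.5→4.5]: (329.9+137.2)/2 × 2 = 467.1
  Sum = 1422.7 µg/L·h
k_e = ln2 / t½ = 0.693147 / 1.57 = 0.4415 h^-1
Extrapolated tail: C_last / k_e = 137.2 / 0.4415 = 310.759
AUC_0→∞ = 1422.7 + 310.759 = 1733.459 µg/L·h

AUC = 1730 µg/L·h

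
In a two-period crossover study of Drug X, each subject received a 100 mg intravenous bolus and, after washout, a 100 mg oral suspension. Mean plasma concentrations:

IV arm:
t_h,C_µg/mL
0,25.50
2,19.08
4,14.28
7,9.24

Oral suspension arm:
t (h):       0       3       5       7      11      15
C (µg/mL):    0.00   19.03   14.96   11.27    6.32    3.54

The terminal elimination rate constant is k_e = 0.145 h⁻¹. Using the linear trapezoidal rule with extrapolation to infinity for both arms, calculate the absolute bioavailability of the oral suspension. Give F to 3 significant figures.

F = 0.950

Trapezoidal AUC_0→7 (IV):
  [0→2]: (25.50+19.08)/2 × 2 = 44.58
  [2→4]: (19.08+14.28)/2 × 2 = 33.36
  [4→7]: (14.28+9.24)/2 × 3 = 35.28
  Sum = 113.22 µg/mL·h
IV tail: 9.24/0.145 = 63.724; AUC_iv,0→∞ = 113.22 + 63.724 = 176.944 µg/mL·h
Trapezoidal AUC_0→15 (oral suspension):
  [0→3]: (0.00+19.03)/2 × 3 = 28.545
  [3→5]: (19.03+14.96)/2 × 2 = 33.99
  [5→7]: (14.96+11.27)/2 × 2 = 26.23
  [7→11]: (11.27+6.32)/2 × 4 = 35.18
  [11→15]: (6.32+3.54)/2 × 4 = 19.72
  Sum = 143.665 µg/mL·h
oral suspension tail: 3.54/0.145 = 24.414; AUC_ev,0→∞ = 143.665 + 24.414 = 168.079 µg/mL·h
F = (AUC_ev/D_ev)/(AUC_iv/D_iv) = (168.079/100)/(176.944/100) = 1.68079/1.76944 = 0.9499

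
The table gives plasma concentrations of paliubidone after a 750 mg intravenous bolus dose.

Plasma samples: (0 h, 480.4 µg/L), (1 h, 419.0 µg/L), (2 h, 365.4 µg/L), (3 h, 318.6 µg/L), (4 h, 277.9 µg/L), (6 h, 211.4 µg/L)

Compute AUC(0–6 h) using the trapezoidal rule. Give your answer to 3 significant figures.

AUC = 1970 µg/L·h

Trapezoidal AUC_0→6:
  [0→1]: (480.4+419.0)/2 × 1 = 449.7
  [1→2]: (419.0+365.4)/2 × 1 = 392.2
  [2→3]: (365.4+318.6)/2 × 1 = 342.0
  [3→4]: (318.6+277.9)/2 × 1 = 298.25
  [4→6]: (277.9+211.4)/2 × 2 = 489.3
  Sum = 1971.45 µg/L·h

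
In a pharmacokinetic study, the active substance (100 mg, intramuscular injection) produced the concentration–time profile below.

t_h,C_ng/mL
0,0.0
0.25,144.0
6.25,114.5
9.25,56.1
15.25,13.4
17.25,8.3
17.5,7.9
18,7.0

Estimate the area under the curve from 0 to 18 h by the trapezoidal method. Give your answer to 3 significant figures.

Trapezoidal AUC_0→18:
  [0→0.25]: (0.0+144.0)/2 × 0.25 = 18.0
  [0.25→6.25]: (144.0+114.5)/2 × 6 = 775.5
  [6.25→9.25]: (114.5+56.1)/2 × 3 = 255.9
  [9.25→15.25]: (56.1+13.4)/2 × 6 = 208.5
  [15.25→17.25]: (13.4+8.3)/2 × 2 = 21.7
  [17.25→17.5]: (8.3+7.9)/2 × 0.25 = 2.025
  [17.5→18]: (7.9+7.0)/2 × 0.5 = 3.725
  Sum = 1285.35 ng/mL·h

AUC = 1290 ng/mL·h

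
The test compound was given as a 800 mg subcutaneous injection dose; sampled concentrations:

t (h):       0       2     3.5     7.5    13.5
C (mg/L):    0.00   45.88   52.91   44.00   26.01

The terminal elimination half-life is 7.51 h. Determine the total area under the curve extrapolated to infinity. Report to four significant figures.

Trapezoidal AUC_0→13.5:
  [0→2]: (0.00+45.88)/2 × 2 = 45.88
  [2→3.5]: (45.88+52.91)/2 × 1.5 = 74.0925
  [3.5→7.5]: (52.91+44.00)/2 × 4 = 193.82
  [7.5→13.5]: (44.00+26.01)/2 × 6 = 210.03
  Sum = 523.8225 mg/L·h
k_e = ln2 / t½ = 0.693147 / 7.51 = 0.0923 h^-1
Extrapolated tail: C_last / k_e = 26.01 / 0.0923 = 281.798
AUC_0→∞ = 523.8225 + 281.798 = 805.6205 mg/L·h

AUC = 805.6 mg/L·h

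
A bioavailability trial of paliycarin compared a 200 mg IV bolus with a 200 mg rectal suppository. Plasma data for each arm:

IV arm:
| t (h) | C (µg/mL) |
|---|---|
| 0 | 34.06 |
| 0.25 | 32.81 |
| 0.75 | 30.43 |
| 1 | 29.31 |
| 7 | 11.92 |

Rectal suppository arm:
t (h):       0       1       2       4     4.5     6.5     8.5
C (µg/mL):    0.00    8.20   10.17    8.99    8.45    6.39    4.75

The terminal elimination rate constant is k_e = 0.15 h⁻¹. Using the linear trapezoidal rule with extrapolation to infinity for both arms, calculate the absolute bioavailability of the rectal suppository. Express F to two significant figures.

Trapezoidal AUC_0→7 (IV):
  [0→0.25]: (34.06+32.81)/2 × 0.25 = 8.35875
  [0.25→0.75]: (32.81+30.43)/2 × 0.5 = 15.81
  [0.75→1]: (30.43+29.31)/2 × 0.25 = 7.4675
  [1→7]: (29.31+11.92)/2 × 6 = 123.69
  Sum = 155.32625 µg/mL·h
IV tail: 11.92/0.15 = 79.467; AUC_iv,0→∞ = 155.32625 + 79.467 = 234.79325 µg/mL·h
Trapezoidal AUC_0→8.5 (rectal suppository):
  [0→1]: (0.00+8.20)/2 × 1 = 4.1
  [1→2]: (8.20+10.17)/2 × 1 = 9.185
  [2→4]: (10.17+8.99)/2 × 2 = 19.16
  [4→4.5]: (8.99+8.45)/2 × 0.5 = 4.36
  [4.5→6.5]: (8.45+6.39)/2 × 2 = 14.84
  [6.5→8.5]: (6.39+4.75)/2 × 2 = 11.14
  Sum = 62.785 µg/mL·h
rectal suppository tail: 4.75/0.15 = 31.667; AUC_ev,0→∞ = 62.785 + 31.667 = 94.452 µg/mL·h
F = (AUC_ev/D_ev)/(AUC_iv/D_iv) = (94.452/200)/(234.79325/200) = 0.47226/1.17397 = 0.4023

F = 0.40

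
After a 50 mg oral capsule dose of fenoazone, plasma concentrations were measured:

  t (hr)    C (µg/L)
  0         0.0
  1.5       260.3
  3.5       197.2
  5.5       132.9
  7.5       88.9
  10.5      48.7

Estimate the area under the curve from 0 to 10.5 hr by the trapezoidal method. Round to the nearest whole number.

AUC = 1411 µg/L·hr

Trapezoidal AUC_0→10.5:
  [0→1.5]: (0.0+260.3)/2 × 1.5 = 195.225
  [1.5→3.5]: (260.3+197.2)/2 × 2 = 457.5
  [3.5→5.5]: (197.2+132.9)/2 × 2 = 330.1
  [5.5→7.5]: (132.9+88.9)/2 × 2 = 221.8
  [7.5→10.5]: (88.9+48.7)/2 × 3 = 206.4
  Sum = 1411.025 µg/L·hr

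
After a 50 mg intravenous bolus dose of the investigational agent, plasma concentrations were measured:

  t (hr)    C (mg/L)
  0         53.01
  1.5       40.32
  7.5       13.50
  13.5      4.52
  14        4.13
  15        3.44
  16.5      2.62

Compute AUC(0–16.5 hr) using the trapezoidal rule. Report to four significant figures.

AUC = 296.0 mg/L·hr

Trapezoidal AUC_0→16.5:
  [0→1.5]: (53.01+40.32)/2 × 1.5 = 69.9975
  [1.5→7.5]: (40.32+13.50)/2 × 6 = 161.46
  [7.5→13.5]: (13.50+4.52)/2 × 6 = 54.06
  [13.5→14]: (4.52+4.13)/2 × 0.5 = 2.1625
  [14→15]: (4.13+3.44)/2 × 1 = 3.785
  [15→16.5]: (3.44+2.62)/2 × 1.5 = 4.545
  Sum = 296.01 mg/L·hr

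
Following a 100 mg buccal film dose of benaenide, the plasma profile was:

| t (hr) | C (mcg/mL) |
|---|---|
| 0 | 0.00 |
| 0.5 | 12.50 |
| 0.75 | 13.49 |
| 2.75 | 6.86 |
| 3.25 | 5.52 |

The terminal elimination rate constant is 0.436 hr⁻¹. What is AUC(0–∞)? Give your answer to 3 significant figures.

AUC = 42.5 mcg/mL·hr

Trapezoidal AUC_0→3.25:
  [0→0.5]: (0.00+12.50)/2 × 0.5 = 3.125
  [0.5→0.75]: (12.50+13.49)/2 × 0.25 = 3.24875
  [0.75→2.75]: (13.49+6.86)/2 × 2 = 20.35
  [2.75→3.25]: (6.86+5.52)/2 × 0.5 = 3.095
  Sum = 29.81875 mcg/mL·hr
Extrapolated tail: C_last / k_e = 5.52 / 0.436 = 12.661
AUC_0→∞ = 29.81875 + 12.661 = 42.47975 mcg/mL·hr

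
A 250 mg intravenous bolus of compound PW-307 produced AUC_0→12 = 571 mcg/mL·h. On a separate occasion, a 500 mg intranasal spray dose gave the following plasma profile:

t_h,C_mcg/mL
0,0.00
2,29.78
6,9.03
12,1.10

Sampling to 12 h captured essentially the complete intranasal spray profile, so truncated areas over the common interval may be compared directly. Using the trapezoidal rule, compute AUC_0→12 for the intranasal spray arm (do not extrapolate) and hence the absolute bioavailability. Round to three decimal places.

F = 0.121

Trapezoidal AUC_0→12 (intranasal spray):
  [0→2]: (0.00+29.78)/2 × 2 = 29.78
  [2→6]: (29.78+9.03)/2 × 4 = 77.62
  [6→12]: (9.03+1.10)/2 × 6 = 30.39
  Sum = 137.79 mcg/mL·h
F = (AUC_ev/D_ev)/(AUC_iv/D_iv) = (137.79/500)/(571/250) = 0.27558/2.284 = 0.1207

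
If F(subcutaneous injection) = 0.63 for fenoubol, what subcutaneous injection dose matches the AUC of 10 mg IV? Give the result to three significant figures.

D_subcutaneous = 15.9 mg

For equal systemic exposure: F × D_ev = D_iv
D_ev = D_iv / F = 10 / 0.63 = 15.873 mg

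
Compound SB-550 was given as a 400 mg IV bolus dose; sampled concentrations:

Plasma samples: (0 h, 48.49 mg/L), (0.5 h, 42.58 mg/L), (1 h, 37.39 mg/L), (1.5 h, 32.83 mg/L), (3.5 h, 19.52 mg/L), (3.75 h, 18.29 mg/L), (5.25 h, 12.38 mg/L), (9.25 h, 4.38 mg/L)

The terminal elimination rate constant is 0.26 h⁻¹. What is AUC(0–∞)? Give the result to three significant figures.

AUC = 191 mg/L·h

Trapezoidal AUC_0→9.25:
  [0→0.5]: (48.49+42.58)/2 × 0.5 = 22.7675
  [0.5→1]: (42.58+37.39)/2 × 0.5 = 19.9925
  [1→1.5]: (37.39+32.83)/2 × 0.5 = 17.555
  [1.5→3.5]: (32.83+19.52)/2 × 2 = 52.35
  [3.5→3.75]: (19.52+18.29)/2 × 0.25 = 4.72625
  [3.75→5.25]: (18.29+12.38)/2 × 1.5 = 23.0025
  [5.25→9.25]: (12.38+4.38)/2 × 4 = 33.52
  Sum = 173.91375 mg/L·h
Extrapolated tail: C_last / k_e = 4.38 / 0.26 = 16.846
AUC_0→∞ = 173.91375 + 16.846 = 190.75975 mg/L·h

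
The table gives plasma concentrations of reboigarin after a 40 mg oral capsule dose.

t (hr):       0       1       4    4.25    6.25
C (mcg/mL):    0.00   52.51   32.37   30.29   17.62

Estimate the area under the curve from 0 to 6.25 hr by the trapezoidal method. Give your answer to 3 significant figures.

AUC = 209 mcg/mL·hr

Trapezoidal AUC_0→6.25:
  [0→1]: (0.00+52.51)/2 × 1 = 26.255
  [1→4]: (52.51+32.37)/2 × 3 = 127.32
  [4→4.25]: (32.37+30.29)/2 × 0.25 = 7.8325
  [4.25→6.25]: (30.29+17.62)/2 × 2 = 47.91
  Sum = 209.3175 mcg/mL·hr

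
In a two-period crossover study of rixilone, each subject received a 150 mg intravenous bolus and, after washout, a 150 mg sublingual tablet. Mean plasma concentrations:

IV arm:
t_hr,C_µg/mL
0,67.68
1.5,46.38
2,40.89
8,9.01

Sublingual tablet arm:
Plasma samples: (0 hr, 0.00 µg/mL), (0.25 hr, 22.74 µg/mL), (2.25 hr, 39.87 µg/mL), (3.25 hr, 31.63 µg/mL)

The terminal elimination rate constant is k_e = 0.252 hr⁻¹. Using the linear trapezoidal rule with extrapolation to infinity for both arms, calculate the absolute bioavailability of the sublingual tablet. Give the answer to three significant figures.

Trapezoidal AUC_0→8 (IV):
  [0→1.5]: (67.68+46.38)/2 × 1.5 = 85.545
  [1.5→2]: (46.38+40.89)/2 × 0.5 = 21.8175
  [2→8]: (40.89+9.01)/2 × 6 = 149.7
  Sum = 257.0625 µg/mL·hr
IV tail: 9.01/0.252 = 35.754; AUC_iv,0→∞ = 257.0625 + 35.754 = 292.8165 µg/mL·hr
Trapezoidal AUC_0→3.25 (sublingual tablet):
  [0→0.25]: (0.00+22.74)/2 × 0.25 = 2.8425
  [0.25→2.25]: (22.74+39.87)/2 × 2 = 62.61
  [2.25→3.25]: (39.87+31.63)/2 × 1 = 35.75
  Sum = 101.2025 µg/mL·hr
sublingual tablet tail: 31.63/0.252 = 125.516; AUC_ev,0→∞ = 101.2025 + 125.516 = 226.7185 µg/mL·hr
F = (AUC_ev/D_ev)/(AUC_iv/D_iv) = (226.7185/150)/(292.8165/150) = 1.51146/1.95211 = 0.7743

F = 0.774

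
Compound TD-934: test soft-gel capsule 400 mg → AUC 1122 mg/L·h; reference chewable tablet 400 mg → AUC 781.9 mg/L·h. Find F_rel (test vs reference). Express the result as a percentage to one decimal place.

F_rel = (AUC_test/D_test) / (AUC_ref/D_ref)
      = (1122/400) / (781.9/400)
      = 2.805 / 1.95475 = 1.4350 = 143.50%

F_rel = 143.5%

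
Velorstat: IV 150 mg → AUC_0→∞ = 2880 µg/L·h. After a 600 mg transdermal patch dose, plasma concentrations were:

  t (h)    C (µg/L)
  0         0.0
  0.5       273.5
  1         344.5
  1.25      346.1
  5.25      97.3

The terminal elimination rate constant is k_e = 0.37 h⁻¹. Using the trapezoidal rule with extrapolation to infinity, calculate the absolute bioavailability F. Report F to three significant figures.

F = 0.127

Trapezoidal AUC_0→5.25 (transdermal patch):
  [0→0.5]: (0.0+273.5)/2 × 0.5 = 68.375
  [0.5→1]: (273.5+344.5)/2 × 0.5 = 154.5
  [1→1.25]: (344.5+346.1)/2 × 0.25 = 86.325
  [1.25→5.25]: (346.1+97.3)/2 × 4 = 886.8
  Sum = 1196.0 µg/L·h
Tail: C_last/k_e = 97.3/0.37 = 262.973
AUC_0→∞ (transdermal patch) = 1196.0 + 262.973 = 1458.973 µg/L·h
F = (AUC_ev/D_ev)/(AUC_iv/D_iv) = (1458.973/600)/(2880/150) = 2.43162/19.2 = 0.1266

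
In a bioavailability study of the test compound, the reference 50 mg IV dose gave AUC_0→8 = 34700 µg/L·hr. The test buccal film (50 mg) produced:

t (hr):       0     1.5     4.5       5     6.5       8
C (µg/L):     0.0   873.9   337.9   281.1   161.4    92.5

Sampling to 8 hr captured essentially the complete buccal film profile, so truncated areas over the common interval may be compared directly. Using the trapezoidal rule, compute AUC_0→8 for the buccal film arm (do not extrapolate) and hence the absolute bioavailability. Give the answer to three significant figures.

F = 0.0908

Trapezoidal AUC_0→8 (buccal film):
  [0→1.5]: (0.0+873.9)/2 × 1.5 = 655.425
  [1.5→4.5]: (873.9+337.9)/2 × 3 = 1817.7
  [4.5→5]: (337.9+281.1)/2 × 0.5 = 154.75
  [5→6.5]: (281.1+161.4)/2 × 1.5 = 331.875
  [6.5→8]: (161.4+92.5)/2 × 1.5 = 190.425
  Sum = 3150.175 µg/L·hr
F = (AUC_ev/D_ev)/(AUC_iv/D_iv) = (3150.175/50)/(34700/50) = 63.0035/694 = 0.0908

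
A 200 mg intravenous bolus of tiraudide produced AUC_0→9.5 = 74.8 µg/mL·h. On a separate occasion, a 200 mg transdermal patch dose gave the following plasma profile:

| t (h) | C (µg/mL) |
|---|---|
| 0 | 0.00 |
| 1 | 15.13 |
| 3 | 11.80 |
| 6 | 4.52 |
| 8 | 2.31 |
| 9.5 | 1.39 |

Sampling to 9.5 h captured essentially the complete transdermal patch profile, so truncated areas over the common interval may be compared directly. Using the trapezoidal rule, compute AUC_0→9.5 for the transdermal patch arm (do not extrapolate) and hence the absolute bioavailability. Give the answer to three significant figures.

Trapezoidal AUC_0→9.5 (transdermal patch):
  [0→1]: (0.00+15.13)/2 × 1 = 7.565
  [1→3]: (15.13+11.80)/2 × 2 = 26.93
  [3→6]: (11.80+4.52)/2 × 3 = 24.48
  [6→8]: (4.52+2.31)/2 × 2 = 6.83
  [8→9.5]: (2.31+1.39)/2 × 1.5 = 2.775
  Sum = 68.58 µg/mL·h
F = (AUC_ev/D_ev)/(AUC_iv/D_iv) = (68.58/200)/(74.8/200) = 0.3429/0.374 = 0.9168

F = 0.917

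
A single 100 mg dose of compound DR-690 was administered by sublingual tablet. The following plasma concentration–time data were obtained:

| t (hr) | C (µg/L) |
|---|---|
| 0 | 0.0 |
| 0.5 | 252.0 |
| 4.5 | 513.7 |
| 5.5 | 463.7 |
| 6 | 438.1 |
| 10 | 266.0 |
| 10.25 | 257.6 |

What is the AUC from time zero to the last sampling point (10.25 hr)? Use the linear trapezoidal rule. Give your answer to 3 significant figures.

AUC = 3780 µg/L·hr

Trapezoidal AUC_0→10.25:
  [0→0.5]: (0.0+252.0)/2 × 0.5 = 63.0
  [0.5→4.5]: (252.0+513.7)/2 × 4 = 1531.4
  [4.5→5.5]: (513.7+463.7)/2 × 1 = 488.7
  [5.5→6]: (463.7+438.1)/2 × 0.5 = 225.45
  [6→10]: (438.1+266.0)/2 × 4 = 1408.2
  [10→10.25]: (266.0+257.6)/2 × 0.25 = 65.45
  Sum = 3782.2 µg/L·hr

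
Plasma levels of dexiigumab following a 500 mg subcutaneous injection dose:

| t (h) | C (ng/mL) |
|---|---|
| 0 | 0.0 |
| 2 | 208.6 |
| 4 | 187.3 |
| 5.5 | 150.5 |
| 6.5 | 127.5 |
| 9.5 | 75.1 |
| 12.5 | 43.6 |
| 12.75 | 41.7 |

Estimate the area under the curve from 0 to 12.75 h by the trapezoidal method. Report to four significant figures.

AUC = 1489 ng/mL·h

Trapezoidal AUC_0→12.75:
  [0→2]: (0.0+208.6)/2 × 2 = 208.6
  [2→4]: (208.6+187.3)/2 × 2 = 395.9
  [4→5.5]: (187.3+150.5)/2 × 1.5 = 253.35
  [5.5→6.5]: (150.5+127.5)/2 × 1 = 139.0
  [6.5→9.5]: (127.5+75.1)/2 × 3 = 303.9
  [9.5→12.5]: (75.1+43.6)/2 × 3 = 178.05
  [12.5→12.75]: (43.6+41.7)/2 × 0.25 = 10.6625
  Sum = 1489.4625 ng/mL·h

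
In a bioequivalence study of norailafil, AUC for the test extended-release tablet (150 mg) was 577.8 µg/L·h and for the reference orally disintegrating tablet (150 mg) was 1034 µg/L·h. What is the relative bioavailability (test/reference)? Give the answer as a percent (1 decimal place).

F_rel = 55.9%

F_rel = (AUC_test/D_test) / (AUC_ref/D_ref)
      = (577.8/150) / (1034/150)
      = 3.852 / 6.89333 = 0.5588 = 55.88%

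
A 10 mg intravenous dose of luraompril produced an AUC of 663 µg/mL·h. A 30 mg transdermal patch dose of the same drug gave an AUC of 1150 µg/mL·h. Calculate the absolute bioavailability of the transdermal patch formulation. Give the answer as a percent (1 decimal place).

F = 57.8%

F = (AUC_ev / D_ev) / (AUC_iv / D_iv)
  = (1150/30) / (663/10)
  = 38.3333 / 66.3 = 0.5782
  = 57.82%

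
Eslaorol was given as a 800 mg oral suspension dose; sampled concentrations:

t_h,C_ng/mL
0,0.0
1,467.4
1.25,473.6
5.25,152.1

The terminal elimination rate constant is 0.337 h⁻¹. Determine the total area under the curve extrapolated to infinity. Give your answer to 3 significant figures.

Trapezoidal AUC_0→5.25:
  [0→1]: (0.0+467.4)/2 × 1 = 233.7
  [1→1.25]: (467.4+473.6)/2 × 0.25 = 117.625
  [1.25→5.25]: (473.6+152.1)/2 × 4 = 1251.4
  Sum = 1602.725 ng/mL·h
Extrapolated tail: C_last / k_e = 152.1 / 0.337 = 451.335
AUC_0→∞ = 1602.725 + 451.335 = 2054.06 ng/mL·h

AUC = 2050 ng/mL·h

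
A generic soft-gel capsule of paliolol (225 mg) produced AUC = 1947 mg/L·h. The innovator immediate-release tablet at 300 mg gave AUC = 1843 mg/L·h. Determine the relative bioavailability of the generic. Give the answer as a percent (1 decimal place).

F_rel = (AUC_test/D_test) / (AUC_ref/D_ref)
      = (1947/225) / (1843/300)
      = 8.65333 / 6.14333 = 1.4086 = 140.86%

F_rel = 140.9%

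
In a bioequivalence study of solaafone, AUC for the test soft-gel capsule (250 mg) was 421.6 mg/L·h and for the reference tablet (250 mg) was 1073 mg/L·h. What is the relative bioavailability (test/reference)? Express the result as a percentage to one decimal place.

F_rel = (AUC_test/D_test) / (AUC_ref/D_ref)
      = (421.6/250) / (1073/250)
      = 1.6864 / 4.292 = 0.3929 = 39.29%

F_rel = 39.3%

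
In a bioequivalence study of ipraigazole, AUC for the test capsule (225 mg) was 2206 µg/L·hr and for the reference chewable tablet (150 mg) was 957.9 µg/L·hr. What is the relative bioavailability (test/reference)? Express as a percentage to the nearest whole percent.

F_rel = 154%

F_rel = (AUC_test/D_test) / (AUC_ref/D_ref)
      = (2206/225) / (957.9/150)
      = 9.80444 / 6.386 = 1.5353 = 153.53%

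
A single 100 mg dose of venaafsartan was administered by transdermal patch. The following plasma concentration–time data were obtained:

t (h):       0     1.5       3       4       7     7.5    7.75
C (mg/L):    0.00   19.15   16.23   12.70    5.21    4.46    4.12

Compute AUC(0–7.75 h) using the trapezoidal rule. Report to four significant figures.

Trapezoidal AUC_0→7.75:
  [0→1.5]: (0.00+19.15)/2 × 1.5 = 14.3625
  [1.5→3]: (19.15+16.23)/2 × 1.5 = 26.535
  [3→4]: (16.23+12.70)/2 × 1 = 14.465
  [4→7]: (12.70+5.21)/2 × 3 = 26.865
  [7→7.5]: (5.21+4.46)/2 × 0.5 = 2.4175
  [7.5→7.75]: (4.46+4.12)/2 × 0.25 = 1.0725
  Sum = 85.7175 mg/L·h

AUC = 85.72 mg/L·h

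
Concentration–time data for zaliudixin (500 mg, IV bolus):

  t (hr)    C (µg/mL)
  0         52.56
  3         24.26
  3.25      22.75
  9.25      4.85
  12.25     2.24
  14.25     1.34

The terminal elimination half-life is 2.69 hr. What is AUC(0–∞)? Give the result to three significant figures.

AUC = 223 µg/mL·hr

Trapezoidal AUC_0→14.25:
  [0→3]: (52.56+24.26)/2 × 3 = 115.23
  [3→3.25]: (24.26+22.75)/2 × 0.25 = 5.87625
  [3.25→9.25]: (22.75+4.85)/2 × 6 = 82.8
  [9.25→12.25]: (4.85+2.24)/2 × 3 = 10.635
  [12.25→14.25]: (2.24+1.34)/2 × 2 = 3.58
  Sum = 218.12125 µg/mL·hr
k_e = ln2 / t½ = 0.693147 / 2.69 = 0.2577 hr^-1
Extrapolated tail: C_last / k_e = 1.34 / 0.2577 = 5.200
AUC_0→∞ = 218.12125 + 5.200 = 223.32125 µg/mL·hr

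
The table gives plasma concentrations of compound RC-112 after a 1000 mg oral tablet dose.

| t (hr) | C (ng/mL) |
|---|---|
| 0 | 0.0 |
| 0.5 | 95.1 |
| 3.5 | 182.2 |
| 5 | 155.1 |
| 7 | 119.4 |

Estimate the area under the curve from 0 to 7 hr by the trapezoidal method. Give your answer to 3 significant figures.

Trapezoidal AUC_0→7:
  [0→0.5]: (0.0+95.1)/2 × 0.5 = 23.775
  [0.5→3.5]: (95.1+182.2)/2 × 3 = 415.95
  [3.5→5]: (182.2+155.1)/2 × 1.5 = 252.975
  [5→7]: (155.1+119.4)/2 × 2 = 274.5
  Sum = 967.2 ng/mL·hr

AUC = 967 ng/mL·hr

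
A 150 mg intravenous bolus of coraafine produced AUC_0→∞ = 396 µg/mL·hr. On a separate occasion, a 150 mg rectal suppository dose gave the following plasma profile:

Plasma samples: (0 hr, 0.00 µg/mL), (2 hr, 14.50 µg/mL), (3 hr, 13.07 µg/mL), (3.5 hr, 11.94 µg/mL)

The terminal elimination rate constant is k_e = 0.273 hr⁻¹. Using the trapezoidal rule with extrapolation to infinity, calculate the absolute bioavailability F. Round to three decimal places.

F = 0.198

Trapezoidal AUC_0→3.5 (rectal suppository):
  [0→2]: (0.00+14.50)/2 × 2 = 14.5
  [2→3]: (14.50+13.07)/2 × 1 = 13.785
  [3→3.5]: (13.07+11.94)/2 × 0.5 = 6.2525
  Sum = 34.5375 µg/mL·hr
Tail: C_last/k_e = 11.94/0.273 = 43.736
AUC_0→∞ (rectal suppository) = 34.5375 + 43.736 = 78.2735 µg/mL·hr
F = (AUC_ev/D_ev)/(AUC_iv/D_iv) = (78.2735/150)/(396/150) = 0.521823/2.64 = 0.1977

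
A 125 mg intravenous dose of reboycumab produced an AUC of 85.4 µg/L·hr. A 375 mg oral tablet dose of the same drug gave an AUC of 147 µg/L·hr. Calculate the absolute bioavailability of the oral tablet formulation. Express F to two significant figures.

F = 0.57

F = (AUC_ev / D_ev) / (AUC_iv / D_iv)
  = (147/375) / (85.4/125)
  = 0.392 / 0.6832 = 0.5738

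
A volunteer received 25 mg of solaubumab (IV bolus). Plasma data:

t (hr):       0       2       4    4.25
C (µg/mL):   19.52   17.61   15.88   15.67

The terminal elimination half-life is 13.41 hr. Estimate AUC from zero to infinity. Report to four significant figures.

AUC = 377.7 µg/mL·hr

Trapezoidal AUC_0→4.25:
  [0→2]: (19.52+17.61)/2 × 2 = 37.13
  [2→4]: (17.61+15.88)/2 × 2 = 33.49
  [4→4.25]: (15.88+15.67)/2 × 0.25 = 3.94375
  Sum = 74.56375 µg/mL·hr
k_e = ln2 / t½ = 0.693147 / 13.41 = 0.0517 hr^-1
Extrapolated tail: C_last / k_e = 15.67 / 0.0517 = 303.095
AUC_0→∞ = 74.56375 + 303.095 = 377.65875 µg/mL·hr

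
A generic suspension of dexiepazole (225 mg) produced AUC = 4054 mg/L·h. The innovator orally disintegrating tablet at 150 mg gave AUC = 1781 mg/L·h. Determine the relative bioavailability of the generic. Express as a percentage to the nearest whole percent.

F_rel = (AUC_test/D_test) / (AUC_ref/D_ref)
      = (4054/225) / (1781/150)
      = 18.0178 / 11.8733 = 1.5175 = 151.75%

F_rel = 152%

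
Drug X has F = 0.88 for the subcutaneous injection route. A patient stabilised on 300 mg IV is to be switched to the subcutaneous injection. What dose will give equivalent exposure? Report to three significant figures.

D_subcutaneous = 341 mg

For equal systemic exposure: F × D_ev = D_iv
D_ev = D_iv / F = 300 / 0.88 = 340.909 mg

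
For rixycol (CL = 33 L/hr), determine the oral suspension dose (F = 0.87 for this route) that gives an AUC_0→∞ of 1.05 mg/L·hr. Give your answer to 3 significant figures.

Dose = 39.8 mg

Dose = CL × AUC_0→∞ / F
     = 33 × 1.05 / 0.87 = 39.8276 mg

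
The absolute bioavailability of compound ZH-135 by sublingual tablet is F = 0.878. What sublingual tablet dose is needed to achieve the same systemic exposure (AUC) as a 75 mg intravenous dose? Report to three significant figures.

For equal systemic exposure: F × D_ev = D_iv
D_ev = D_iv / F = 75 / 0.878 = 85.4214 mg

D_sublingual = 85.4 mg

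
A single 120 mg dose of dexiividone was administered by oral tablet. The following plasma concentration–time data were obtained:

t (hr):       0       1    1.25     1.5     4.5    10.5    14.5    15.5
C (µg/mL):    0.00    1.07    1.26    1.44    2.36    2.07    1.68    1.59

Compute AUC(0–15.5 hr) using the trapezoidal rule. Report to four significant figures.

AUC = 29.29 µg/mL·hr

Trapezoidal AUC_0→15.5:
  [0→1]: (0.00+1.07)/2 × 1 = 0.535
  [1→1.25]: (1.07+1.26)/2 × 0.25 = 0.29125
  [1.25→1.5]: (1.26+1.44)/2 × 0.25 = 0.3375
  [1.5→4.5]: (1.44+2.36)/2 × 3 = 5.7
  [4.5→10.5]: (2.36+2.07)/2 × 6 = 13.29
  [10.5→14.5]: (2.07+1.68)/2 × 4 = 7.5
  [14.5→15.5]: (1.68+1.59)/2 × 1 = 1.635
  Sum = 29.28875 µg/mL·hr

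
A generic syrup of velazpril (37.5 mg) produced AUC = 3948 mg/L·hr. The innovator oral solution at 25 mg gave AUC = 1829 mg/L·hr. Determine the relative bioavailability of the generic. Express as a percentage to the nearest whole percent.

F_rel = 144%

F_rel = (AUC_test/D_test) / (AUC_ref/D_ref)
      = (3948/37.5) / (1829/25)
      = 105.28 / 73.16 = 1.4390 = 143.90%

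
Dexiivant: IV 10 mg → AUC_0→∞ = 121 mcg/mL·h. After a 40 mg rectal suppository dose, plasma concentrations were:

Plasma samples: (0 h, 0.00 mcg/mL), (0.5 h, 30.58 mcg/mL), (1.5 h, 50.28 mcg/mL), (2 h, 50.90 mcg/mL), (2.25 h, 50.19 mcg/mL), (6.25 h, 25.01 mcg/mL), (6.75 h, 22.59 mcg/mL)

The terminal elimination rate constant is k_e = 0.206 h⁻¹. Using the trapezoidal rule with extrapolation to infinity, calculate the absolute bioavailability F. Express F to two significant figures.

Trapezoidal AUC_0→6.75 (rectal suppository):
  [0→0.5]: (0.00+30.58)/2 × 0.5 = 7.645
  [0.5→1.5]: (30.58+50.28)/2 × 1 = 40.43
  [1.5→2]: (50.28+50.90)/2 × 0.5 = 25.295
  [2→2.25]: (50.90+50.19)/2 × 0.25 = 12.63625
  [2.25→6.25]: (50.19+25.01)/2 × 4 = 150.4
  [6.25→6.75]: (25.01+22.59)/2 × 0.5 = 11.9
  Sum = 248.30625 mcg/mL·h
Tail: C_last/k_e = 22.59/0.206 = 109.660
AUC_0→∞ (rectal suppository) = 248.30625 + 109.660 = 357.96625 mcg/mL·h
F = (AUC_ev/D_ev)/(AUC_iv/D_iv) = (357.96625/40)/(121/10) = 8.94916/12.1 = 0.7396

F = 0.74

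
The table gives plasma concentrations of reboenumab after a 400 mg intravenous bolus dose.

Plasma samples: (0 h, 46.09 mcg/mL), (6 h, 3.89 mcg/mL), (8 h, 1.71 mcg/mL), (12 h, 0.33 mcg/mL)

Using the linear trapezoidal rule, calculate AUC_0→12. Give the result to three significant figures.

AUC = 160 mcg/mL·h

Trapezoidal AUC_0→12:
  [0→6]: (46.09+3.89)/2 × 6 = 149.94
  [6→8]: (3.89+1.71)/2 × 2 = 5.6
  [8→12]: (1.71+0.33)/2 × 4 = 4.08
  Sum = 159.62 mcg/mL·h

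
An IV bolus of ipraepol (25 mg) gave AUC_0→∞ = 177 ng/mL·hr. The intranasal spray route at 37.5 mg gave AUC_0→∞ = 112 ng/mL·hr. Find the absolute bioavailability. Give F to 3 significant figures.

F = 0.422

F = (AUC_ev / D_ev) / (AUC_iv / D_iv)
  = (112/37.5) / (177/25)
  = 2.98667 / 7.08 = 0.4218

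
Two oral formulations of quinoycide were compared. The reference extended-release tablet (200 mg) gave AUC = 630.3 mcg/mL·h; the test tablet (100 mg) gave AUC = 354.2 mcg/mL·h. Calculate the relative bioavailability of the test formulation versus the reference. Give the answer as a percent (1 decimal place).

F_rel = (AUC_test/D_test) / (AUC_ref/D_ref)
      = (354.2/100) / (630.3/200)
      = 3.542 / 3.1515 = 1.1239 = 112.39%

F_rel = 112.4%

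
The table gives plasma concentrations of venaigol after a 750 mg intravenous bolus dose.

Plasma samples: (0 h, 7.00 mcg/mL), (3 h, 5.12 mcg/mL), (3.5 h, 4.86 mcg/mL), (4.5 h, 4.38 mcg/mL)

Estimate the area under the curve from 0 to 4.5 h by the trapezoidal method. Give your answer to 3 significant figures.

AUC = 25.3 mcg/mL·h

Trapezoidal AUC_0→4.5:
  [0→3]: (7.00+5.12)/2 × 3 = 18.18
  [3→3.5]: (5.12+4.86)/2 × 0.5 = 2.495
  [3.5→4.5]: (4.86+4.38)/2 × 1 = 4.62
  Sum = 25.295 mcg/mL·h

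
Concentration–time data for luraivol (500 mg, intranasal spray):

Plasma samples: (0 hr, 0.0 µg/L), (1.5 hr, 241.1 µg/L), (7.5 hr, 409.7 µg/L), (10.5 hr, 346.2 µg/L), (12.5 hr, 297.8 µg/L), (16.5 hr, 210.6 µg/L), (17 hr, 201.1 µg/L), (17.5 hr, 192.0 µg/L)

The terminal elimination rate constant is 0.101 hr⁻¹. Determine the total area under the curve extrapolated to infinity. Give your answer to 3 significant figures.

Trapezoidal AUC_0→17.5:
  [0→1.5]: (0.0+241.1)/2 × 1.5 = 180.825
  [1.5→7.5]: (241.1+409.7)/2 × 6 = 1952.4
  [7.5→10.5]: (409.7+346.2)/2 × 3 = 1133.85
  [10.5→12.5]: (346.2+297.8)/2 × 2 = 644.0
  [12.5→16.5]: (297.8+210.6)/2 × 4 = 1016.8
  [16.5→17]: (210.6+201.1)/2 × 0.5 = 102.925
  [17→17.5]: (201.1+192.0)/2 × 0.5 = 98.275
  Sum = 5129.075 µg/L·hr
Extrapolated tail: C_last / k_e = 192.0 / 0.101 = 1900.990
AUC_0→∞ = 5129.075 + 1900.990 = 7030.065 µg/L·hr

AUC = 7030 µg/L·hr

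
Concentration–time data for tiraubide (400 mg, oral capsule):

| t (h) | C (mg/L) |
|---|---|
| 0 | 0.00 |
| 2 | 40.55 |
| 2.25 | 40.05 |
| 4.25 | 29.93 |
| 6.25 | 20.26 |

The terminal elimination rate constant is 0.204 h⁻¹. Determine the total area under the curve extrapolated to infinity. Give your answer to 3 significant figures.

AUC = 270 mg/L·h

Trapezoidal AUC_0→6.25:
  [0→2]: (0.00+40.55)/2 × 2 = 40.55
  [2→2.25]: (40.55+40.05)/2 × 0.25 = 10.075
  [2.25→4.25]: (40.05+29.93)/2 × 2 = 69.98
  [4.25→6.25]: (29.93+20.26)/2 × 2 = 50.19
  Sum = 170.795 mg/L·h
Extrapolated tail: C_last / k_e = 20.26 / 0.204 = 99.314
AUC_0→∞ = 170.795 + 99.314 = 270.109 mg/L·h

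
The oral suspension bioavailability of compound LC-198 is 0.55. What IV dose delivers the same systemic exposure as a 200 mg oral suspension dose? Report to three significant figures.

D_iv = 110 mg

Systemic exposure from an extravascular dose = F × D_ev, so the equivalent IV dose is F × D_ev.
D_iv = F × D_ev = 0.55 × 200 = 110 mg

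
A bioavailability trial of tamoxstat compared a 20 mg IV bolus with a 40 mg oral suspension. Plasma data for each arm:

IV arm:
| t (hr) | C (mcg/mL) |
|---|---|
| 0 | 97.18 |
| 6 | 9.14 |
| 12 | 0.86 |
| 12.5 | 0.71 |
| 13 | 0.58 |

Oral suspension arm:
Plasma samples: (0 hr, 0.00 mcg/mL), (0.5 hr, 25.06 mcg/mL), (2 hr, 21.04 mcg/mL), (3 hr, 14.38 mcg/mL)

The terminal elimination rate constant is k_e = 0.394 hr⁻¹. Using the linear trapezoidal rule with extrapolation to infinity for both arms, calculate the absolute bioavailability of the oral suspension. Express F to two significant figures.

F = 0.14

Trapezoidal AUC_0→13 (IV):
  [0→6]: (97.18+9.14)/2 × 6 = 318.96
  [6→12]: (9.14+0.86)/2 × 6 = 30.0
  [12→12.5]: (0.86+0.71)/2 × 0.5 = 0.3925
  [12.5→13]: (0.71+0.58)/2 × 0.5 = 0.3225
  Sum = 349.675 mcg/mL·hr
IV tail: 0.58/0.394 = 1.472; AUC_iv,0→∞ = 349.675 + 1.472 = 351.147 mcg/mL·hr
Trapezoidal AUC_0→3 (oral suspension):
  [0→0.5]: (0.00+25.06)/2 × 0.5 = 6.265
  [0.5→2]: (25.06+21.04)/2 × 1.5 = 34.575
  [2→3]: (21.04+14.38)/2 × 1 = 17.71
  Sum = 58.55 mcg/mL·hr
oral suspension tail: 14.38/0.394 = 36.497; AUC_ev,0→∞ = 58.55 + 36.497 = 95.047 mcg/mL·hr
F = (AUC_ev/D_ev)/(AUC_iv/D_iv) = (95.047/40)/(351.147/20) = 2.376175/17.55735 = 0.1353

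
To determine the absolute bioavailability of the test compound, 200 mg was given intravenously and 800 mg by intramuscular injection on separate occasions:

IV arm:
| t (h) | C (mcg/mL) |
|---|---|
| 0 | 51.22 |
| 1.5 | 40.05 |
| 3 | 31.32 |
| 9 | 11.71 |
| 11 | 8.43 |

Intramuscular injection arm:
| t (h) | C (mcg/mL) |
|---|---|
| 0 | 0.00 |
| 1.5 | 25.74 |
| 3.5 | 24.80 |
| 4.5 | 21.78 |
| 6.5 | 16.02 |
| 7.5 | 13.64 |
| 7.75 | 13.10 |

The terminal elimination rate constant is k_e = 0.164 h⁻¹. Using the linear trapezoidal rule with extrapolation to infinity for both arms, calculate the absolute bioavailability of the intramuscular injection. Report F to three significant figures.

F = 0.177

Trapezoidal AUC_0→11 (IV):
  [0→1.5]: (51.22+40.05)/2 × 1.5 = 68.4525
  [1.5→3]: (40.05+31.32)/2 × 1.5 = 53.5275
  [3→9]: (31.32+11.71)/2 × 6 = 129.09
  [9→11]: (11.71+8.43)/2 × 2 = 20.14
  Sum = 271.21 mcg/mL·h
IV tail: 8.43/0.164 = 51.402; AUC_iv,0→∞ = 271.21 + 51.402 = 322.612 mcg/mL·h
Trapezoidal AUC_0→7.75 (intramuscular injection):
  [0→1.5]: (0.00+25.74)/2 × 1.5 = 19.305
  [1.5→3.5]: (25.74+24.80)/2 × 2 = 50.54
  [3.5→4.5]: (24.80+21.78)/2 × 1 = 23.29
  [4.5→6.5]: (21.78+16.02)/2 × 2 = 37.8
  [6.5→7.5]: (16.02+13.64)/2 × 1 = 14.83
  [7.5→7.75]: (13.64+13.10)/2 × 0.25 = 3.3425
  Sum = 149.1075 mcg/mL·h
intramuscular injection tail: 13.10/0.164 = 79.878; AUC_ev,0→∞ = 149.1075 + 79.878 = 228.9855 mcg/mL·h
F = (AUC_ev/D_ev)/(AUC_iv/D_iv) = (228.9855/800)/(322.612/200) = 0.286232/1.61306 = 0.1774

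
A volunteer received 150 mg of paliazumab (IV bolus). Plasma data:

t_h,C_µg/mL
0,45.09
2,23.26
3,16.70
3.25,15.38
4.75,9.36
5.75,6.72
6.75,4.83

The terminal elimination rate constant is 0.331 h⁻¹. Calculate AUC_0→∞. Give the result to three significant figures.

AUC = 139 µg/mL·h

Trapezoidal AUC_0→6.75:
  [0→2]: (45.09+23.26)/2 × 2 = 68.35
  [2→3]: (23.26+16.70)/2 × 1 = 19.98
  [3→3.25]: (16.70+15.38)/2 × 0.25 = 4.01
  [3.25→4.75]: (15.38+9.36)/2 × 1.5 = 18.555
  [4.75→5.75]: (9.36+6.72)/2 × 1 = 8.04
  [5.75→6.75]: (6.72+4.83)/2 × 1 = 5.775
  Sum = 124.71 µg/mL·h
Extrapolated tail: C_last / k_e = 4.83 / 0.331 = 14.592
AUC_0→∞ = 124.71 + 14.592 = 139.302 µg/mL·h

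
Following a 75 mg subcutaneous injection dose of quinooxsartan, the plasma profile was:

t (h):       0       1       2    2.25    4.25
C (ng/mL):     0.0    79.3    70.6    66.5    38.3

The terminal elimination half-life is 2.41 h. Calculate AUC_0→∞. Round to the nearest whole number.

Trapezoidal AUC_0→4.25:
  [0→1]: (0.0+79.3)/2 × 1 = 39.65
  [1→2]: (79.3+70.6)/2 × 1 = 74.95
  [2→2.25]: (70.6+66.5)/2 × 0.25 = 17.1375
  [2.25→4.25]: (66.5+38.3)/2 × 2 = 104.8
  Sum = 236.5375 ng/mL·h
k_e = ln2 / t½ = 0.693147 / 2.41 = 0.2876 h^-1
Extrapolated tail: C_last / k_e = 38.3 / 0.2876 = 133.171
AUC_0→∞ = 236.5375 + 133.171 = 369.7085 ng/mL·h

AUC = 370 ng/mL·h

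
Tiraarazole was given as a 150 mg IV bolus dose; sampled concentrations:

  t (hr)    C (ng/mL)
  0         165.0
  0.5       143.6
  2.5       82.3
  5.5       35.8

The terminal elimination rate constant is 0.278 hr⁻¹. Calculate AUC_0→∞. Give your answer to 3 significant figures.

Trapezoidal AUC_0→5.5:
  [0→0.5]: (165.0+143.6)/2 × 0.5 = 77.15
  [0.5→2.5]: (143.6+82.3)/2 × 2 = 225.9
  [2.5→5.5]: (82.3+35.8)/2 × 3 = 177.15
  Sum = 480.2 ng/mL·hr
Extrapolated tail: C_last / k_e = 35.8 / 0.278 = 128.777
AUC_0→∞ = 480.2 + 128.777 = 608.977 ng/mL·hr

AUC = 609 ng/mL·hr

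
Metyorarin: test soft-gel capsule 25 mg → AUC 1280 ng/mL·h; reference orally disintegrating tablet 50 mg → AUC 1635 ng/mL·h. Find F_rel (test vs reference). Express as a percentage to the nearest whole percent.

F_rel = 157%

F_rel = (AUC_test/D_test) / (AUC_ref/D_ref)
      = (1280/25) / (1635/50)
      = 51.2 / 32.7 = 1.5657 = 156.57%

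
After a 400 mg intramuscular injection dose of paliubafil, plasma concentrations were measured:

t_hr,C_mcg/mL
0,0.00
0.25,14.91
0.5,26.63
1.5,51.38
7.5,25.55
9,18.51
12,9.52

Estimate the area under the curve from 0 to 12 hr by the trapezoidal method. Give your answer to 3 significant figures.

AUC = 352 mcg/mL·hr

Trapezoidal AUC_0→12:
  [0→0.25]: (0.00+14.91)/2 × 0.25 = 1.86375
  [0.25→0.5]: (14.91+26.63)/2 × 0.25 = 5.1925
  [0.5→1.5]: (26.63+51.38)/2 × 1 = 39.005
  [1.5→7.5]: (51.38+25.55)/2 × 6 = 230.79
  [7.5→9]: (25.55+18.51)/2 × 1.5 = 33.045
  [9→12]: (18.51+9.52)/2 × 3 = 42.045
  Sum = 351.94125 mcg/mL·hr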